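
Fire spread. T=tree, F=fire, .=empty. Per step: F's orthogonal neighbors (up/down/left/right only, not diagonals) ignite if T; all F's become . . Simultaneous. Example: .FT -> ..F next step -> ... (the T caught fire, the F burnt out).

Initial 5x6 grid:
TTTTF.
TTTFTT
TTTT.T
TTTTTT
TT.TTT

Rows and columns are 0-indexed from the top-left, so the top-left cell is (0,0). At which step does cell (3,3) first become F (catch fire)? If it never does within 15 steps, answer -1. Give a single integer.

Step 1: cell (3,3)='T' (+4 fires, +2 burnt)
Step 2: cell (3,3)='F' (+5 fires, +4 burnt)
  -> target ignites at step 2
Step 3: cell (3,3)='.' (+7 fires, +5 burnt)
Step 4: cell (3,3)='.' (+5 fires, +7 burnt)
Step 5: cell (3,3)='.' (+3 fires, +5 burnt)
Step 6: cell (3,3)='.' (+1 fires, +3 burnt)
Step 7: cell (3,3)='.' (+0 fires, +1 burnt)
  fire out at step 7

2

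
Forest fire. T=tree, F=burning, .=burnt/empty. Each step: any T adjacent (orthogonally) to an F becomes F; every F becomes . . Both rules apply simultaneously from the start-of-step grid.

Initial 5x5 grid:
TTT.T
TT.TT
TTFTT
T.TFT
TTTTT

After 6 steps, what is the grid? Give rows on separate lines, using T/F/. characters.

Step 1: 5 trees catch fire, 2 burn out
  TTT.T
  TT.TT
  TF.FT
  T.F.F
  TTTFT
Step 2: 6 trees catch fire, 5 burn out
  TTT.T
  TF.FT
  F...F
  T....
  TTF.F
Step 3: 5 trees catch fire, 6 burn out
  TFT.T
  F...F
  .....
  F....
  TF...
Step 4: 4 trees catch fire, 5 burn out
  F.F.F
  .....
  .....
  .....
  F....
Step 5: 0 trees catch fire, 4 burn out
  .....
  .....
  .....
  .....
  .....
Step 6: 0 trees catch fire, 0 burn out
  .....
  .....
  .....
  .....
  .....

.....
.....
.....
.....
.....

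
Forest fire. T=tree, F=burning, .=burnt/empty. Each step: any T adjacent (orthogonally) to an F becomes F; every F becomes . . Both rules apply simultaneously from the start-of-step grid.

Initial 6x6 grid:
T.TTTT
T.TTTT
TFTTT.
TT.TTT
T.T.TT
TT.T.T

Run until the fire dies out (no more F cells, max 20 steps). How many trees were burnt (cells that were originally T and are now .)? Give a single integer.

Step 1: +3 fires, +1 burnt (F count now 3)
Step 2: +4 fires, +3 burnt (F count now 4)
Step 3: +6 fires, +4 burnt (F count now 6)
Step 4: +4 fires, +6 burnt (F count now 4)
Step 5: +5 fires, +4 burnt (F count now 5)
Step 6: +2 fires, +5 burnt (F count now 2)
Step 7: +1 fires, +2 burnt (F count now 1)
Step 8: +0 fires, +1 burnt (F count now 0)
Fire out after step 8
Initially T: 27, now '.': 34
Total burnt (originally-T cells now '.'): 25

Answer: 25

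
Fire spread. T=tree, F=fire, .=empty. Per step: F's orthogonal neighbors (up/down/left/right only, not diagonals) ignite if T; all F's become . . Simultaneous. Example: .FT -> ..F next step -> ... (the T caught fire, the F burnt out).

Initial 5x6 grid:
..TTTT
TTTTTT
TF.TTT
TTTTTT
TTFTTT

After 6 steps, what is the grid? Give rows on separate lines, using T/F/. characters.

Step 1: 6 trees catch fire, 2 burn out
  ..TTTT
  TFTTTT
  F..TTT
  TFFTTT
  TF.FTT
Step 2: 6 trees catch fire, 6 burn out
  ..TTTT
  F.FTTT
  ...TTT
  F..FTT
  F...FT
Step 3: 5 trees catch fire, 6 burn out
  ..FTTT
  ...FTT
  ...FTT
  ....FT
  .....F
Step 4: 4 trees catch fire, 5 burn out
  ...FTT
  ....FT
  ....FT
  .....F
  ......
Step 5: 3 trees catch fire, 4 burn out
  ....FT
  .....F
  .....F
  ......
  ......
Step 6: 1 trees catch fire, 3 burn out
  .....F
  ......
  ......
  ......
  ......

.....F
......
......
......
......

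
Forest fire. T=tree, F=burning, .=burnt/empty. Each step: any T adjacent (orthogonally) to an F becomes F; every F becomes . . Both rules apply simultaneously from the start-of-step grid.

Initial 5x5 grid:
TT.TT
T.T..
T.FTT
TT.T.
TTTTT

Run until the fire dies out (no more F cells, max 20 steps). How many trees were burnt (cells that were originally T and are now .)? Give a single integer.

Step 1: +2 fires, +1 burnt (F count now 2)
Step 2: +2 fires, +2 burnt (F count now 2)
Step 3: +1 fires, +2 burnt (F count now 1)
Step 4: +2 fires, +1 burnt (F count now 2)
Step 5: +1 fires, +2 burnt (F count now 1)
Step 6: +2 fires, +1 burnt (F count now 2)
Step 7: +1 fires, +2 burnt (F count now 1)
Step 8: +1 fires, +1 burnt (F count now 1)
Step 9: +1 fires, +1 burnt (F count now 1)
Step 10: +1 fires, +1 burnt (F count now 1)
Step 11: +1 fires, +1 burnt (F count now 1)
Step 12: +0 fires, +1 burnt (F count now 0)
Fire out after step 12
Initially T: 17, now '.': 23
Total burnt (originally-T cells now '.'): 15

Answer: 15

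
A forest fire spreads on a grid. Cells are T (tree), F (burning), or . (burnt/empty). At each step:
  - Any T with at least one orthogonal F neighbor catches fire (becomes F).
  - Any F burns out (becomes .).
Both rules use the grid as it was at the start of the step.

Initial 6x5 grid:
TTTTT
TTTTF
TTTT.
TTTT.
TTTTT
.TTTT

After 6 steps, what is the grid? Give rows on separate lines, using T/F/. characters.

Step 1: 2 trees catch fire, 1 burn out
  TTTTF
  TTTF.
  TTTT.
  TTTT.
  TTTTT
  .TTTT
Step 2: 3 trees catch fire, 2 burn out
  TTTF.
  TTF..
  TTTF.
  TTTT.
  TTTTT
  .TTTT
Step 3: 4 trees catch fire, 3 burn out
  TTF..
  TF...
  TTF..
  TTTF.
  TTTTT
  .TTTT
Step 4: 5 trees catch fire, 4 burn out
  TF...
  F....
  TF...
  TTF..
  TTTFT
  .TTTT
Step 5: 6 trees catch fire, 5 burn out
  F....
  .....
  F....
  TF...
  TTF.F
  .TTFT
Step 6: 4 trees catch fire, 6 burn out
  .....
  .....
  .....
  F....
  TF...
  .TF.F

.....
.....
.....
F....
TF...
.TF.F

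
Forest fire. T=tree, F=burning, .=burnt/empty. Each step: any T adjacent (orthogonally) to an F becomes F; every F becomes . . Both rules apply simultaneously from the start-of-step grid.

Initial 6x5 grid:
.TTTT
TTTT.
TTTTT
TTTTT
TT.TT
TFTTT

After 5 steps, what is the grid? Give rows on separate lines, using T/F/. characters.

Step 1: 3 trees catch fire, 1 burn out
  .TTTT
  TTTT.
  TTTTT
  TTTTT
  TF.TT
  F.FTT
Step 2: 3 trees catch fire, 3 burn out
  .TTTT
  TTTT.
  TTTTT
  TFTTT
  F..TT
  ...FT
Step 3: 5 trees catch fire, 3 burn out
  .TTTT
  TTTT.
  TFTTT
  F.FTT
  ...FT
  ....F
Step 4: 5 trees catch fire, 5 burn out
  .TTTT
  TFTT.
  F.FTT
  ...FT
  ....F
  .....
Step 5: 5 trees catch fire, 5 burn out
  .FTTT
  F.FT.
  ...FT
  ....F
  .....
  .....

.FTTT
F.FT.
...FT
....F
.....
.....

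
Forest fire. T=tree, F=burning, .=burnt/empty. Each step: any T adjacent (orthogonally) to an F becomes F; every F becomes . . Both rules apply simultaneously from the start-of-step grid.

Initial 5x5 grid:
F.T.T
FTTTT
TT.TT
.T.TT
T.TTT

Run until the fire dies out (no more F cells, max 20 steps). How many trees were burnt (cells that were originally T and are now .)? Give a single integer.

Step 1: +2 fires, +2 burnt (F count now 2)
Step 2: +2 fires, +2 burnt (F count now 2)
Step 3: +3 fires, +2 burnt (F count now 3)
Step 4: +2 fires, +3 burnt (F count now 2)
Step 5: +3 fires, +2 burnt (F count now 3)
Step 6: +2 fires, +3 burnt (F count now 2)
Step 7: +2 fires, +2 burnt (F count now 2)
Step 8: +0 fires, +2 burnt (F count now 0)
Fire out after step 8
Initially T: 17, now '.': 24
Total burnt (originally-T cells now '.'): 16

Answer: 16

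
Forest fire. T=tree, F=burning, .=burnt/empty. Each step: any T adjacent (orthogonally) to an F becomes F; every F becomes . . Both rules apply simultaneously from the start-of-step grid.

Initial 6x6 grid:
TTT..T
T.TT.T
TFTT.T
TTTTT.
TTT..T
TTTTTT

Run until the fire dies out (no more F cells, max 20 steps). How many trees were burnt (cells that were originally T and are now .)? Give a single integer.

Answer: 24

Derivation:
Step 1: +3 fires, +1 burnt (F count now 3)
Step 2: +6 fires, +3 burnt (F count now 6)
Step 3: +7 fires, +6 burnt (F count now 7)
Step 4: +4 fires, +7 burnt (F count now 4)
Step 5: +1 fires, +4 burnt (F count now 1)
Step 6: +1 fires, +1 burnt (F count now 1)
Step 7: +1 fires, +1 burnt (F count now 1)
Step 8: +1 fires, +1 burnt (F count now 1)
Step 9: +0 fires, +1 burnt (F count now 0)
Fire out after step 9
Initially T: 27, now '.': 33
Total burnt (originally-T cells now '.'): 24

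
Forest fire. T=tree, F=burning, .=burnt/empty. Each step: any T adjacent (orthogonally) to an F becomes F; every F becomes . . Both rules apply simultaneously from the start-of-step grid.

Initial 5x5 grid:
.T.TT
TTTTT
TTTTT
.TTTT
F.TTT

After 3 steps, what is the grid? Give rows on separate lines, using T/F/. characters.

Step 1: 0 trees catch fire, 1 burn out
  .T.TT
  TTTTT
  TTTTT
  .TTTT
  ..TTT
Step 2: 0 trees catch fire, 0 burn out
  .T.TT
  TTTTT
  TTTTT
  .TTTT
  ..TTT
Step 3: 0 trees catch fire, 0 burn out
  .T.TT
  TTTTT
  TTTTT
  .TTTT
  ..TTT

.T.TT
TTTTT
TTTTT
.TTTT
..TTT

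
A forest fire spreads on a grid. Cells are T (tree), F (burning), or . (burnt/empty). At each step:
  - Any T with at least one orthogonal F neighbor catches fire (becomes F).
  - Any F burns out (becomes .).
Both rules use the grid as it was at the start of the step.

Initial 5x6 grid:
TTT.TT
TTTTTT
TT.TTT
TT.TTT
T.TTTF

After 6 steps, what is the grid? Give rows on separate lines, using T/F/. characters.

Step 1: 2 trees catch fire, 1 burn out
  TTT.TT
  TTTTTT
  TT.TTT
  TT.TTF
  T.TTF.
Step 2: 3 trees catch fire, 2 burn out
  TTT.TT
  TTTTTT
  TT.TTF
  TT.TF.
  T.TF..
Step 3: 4 trees catch fire, 3 burn out
  TTT.TT
  TTTTTF
  TT.TF.
  TT.F..
  T.F...
Step 4: 3 trees catch fire, 4 burn out
  TTT.TF
  TTTTF.
  TT.F..
  TT....
  T.....
Step 5: 2 trees catch fire, 3 burn out
  TTT.F.
  TTTF..
  TT....
  TT....
  T.....
Step 6: 1 trees catch fire, 2 burn out
  TTT...
  TTF...
  TT....
  TT....
  T.....

TTT...
TTF...
TT....
TT....
T.....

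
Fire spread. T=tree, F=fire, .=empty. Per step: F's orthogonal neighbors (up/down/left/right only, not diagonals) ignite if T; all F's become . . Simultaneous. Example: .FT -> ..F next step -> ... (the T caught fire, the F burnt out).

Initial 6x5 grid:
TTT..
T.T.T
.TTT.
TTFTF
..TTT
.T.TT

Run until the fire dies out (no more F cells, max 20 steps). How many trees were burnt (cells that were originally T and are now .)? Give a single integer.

Answer: 16

Derivation:
Step 1: +5 fires, +2 burnt (F count now 5)
Step 2: +6 fires, +5 burnt (F count now 6)
Step 3: +2 fires, +6 burnt (F count now 2)
Step 4: +1 fires, +2 burnt (F count now 1)
Step 5: +1 fires, +1 burnt (F count now 1)
Step 6: +1 fires, +1 burnt (F count now 1)
Step 7: +0 fires, +1 burnt (F count now 0)
Fire out after step 7
Initially T: 18, now '.': 28
Total burnt (originally-T cells now '.'): 16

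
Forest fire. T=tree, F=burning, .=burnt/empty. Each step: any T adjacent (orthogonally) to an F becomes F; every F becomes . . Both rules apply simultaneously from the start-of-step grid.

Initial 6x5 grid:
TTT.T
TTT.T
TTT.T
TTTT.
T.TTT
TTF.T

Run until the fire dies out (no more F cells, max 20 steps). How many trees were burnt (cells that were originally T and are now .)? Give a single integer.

Step 1: +2 fires, +1 burnt (F count now 2)
Step 2: +3 fires, +2 burnt (F count now 3)
Step 3: +5 fires, +3 burnt (F count now 5)
Step 4: +4 fires, +5 burnt (F count now 4)
Step 5: +3 fires, +4 burnt (F count now 3)
Step 6: +2 fires, +3 burnt (F count now 2)
Step 7: +1 fires, +2 burnt (F count now 1)
Step 8: +0 fires, +1 burnt (F count now 0)
Fire out after step 8
Initially T: 23, now '.': 27
Total burnt (originally-T cells now '.'): 20

Answer: 20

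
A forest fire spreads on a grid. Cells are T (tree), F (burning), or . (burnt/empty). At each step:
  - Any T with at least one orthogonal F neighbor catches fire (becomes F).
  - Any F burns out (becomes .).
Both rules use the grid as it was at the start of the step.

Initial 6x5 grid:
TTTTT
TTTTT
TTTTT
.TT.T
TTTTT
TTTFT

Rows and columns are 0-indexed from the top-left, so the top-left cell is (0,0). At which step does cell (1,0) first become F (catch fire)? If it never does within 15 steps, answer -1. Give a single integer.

Step 1: cell (1,0)='T' (+3 fires, +1 burnt)
Step 2: cell (1,0)='T' (+3 fires, +3 burnt)
Step 3: cell (1,0)='T' (+4 fires, +3 burnt)
Step 4: cell (1,0)='T' (+4 fires, +4 burnt)
Step 5: cell (1,0)='T' (+4 fires, +4 burnt)
Step 6: cell (1,0)='T' (+5 fires, +4 burnt)
Step 7: cell (1,0)='F' (+3 fires, +5 burnt)
  -> target ignites at step 7
Step 8: cell (1,0)='.' (+1 fires, +3 burnt)
Step 9: cell (1,0)='.' (+0 fires, +1 burnt)
  fire out at step 9

7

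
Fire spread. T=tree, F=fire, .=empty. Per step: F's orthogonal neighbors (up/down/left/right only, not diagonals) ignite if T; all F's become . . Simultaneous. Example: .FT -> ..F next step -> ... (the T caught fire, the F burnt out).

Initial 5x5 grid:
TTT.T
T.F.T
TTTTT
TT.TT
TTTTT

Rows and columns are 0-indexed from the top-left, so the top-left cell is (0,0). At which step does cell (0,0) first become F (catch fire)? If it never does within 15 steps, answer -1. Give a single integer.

Step 1: cell (0,0)='T' (+2 fires, +1 burnt)
Step 2: cell (0,0)='T' (+3 fires, +2 burnt)
Step 3: cell (0,0)='F' (+5 fires, +3 burnt)
  -> target ignites at step 3
Step 4: cell (0,0)='.' (+6 fires, +5 burnt)
Step 5: cell (0,0)='.' (+4 fires, +6 burnt)
Step 6: cell (0,0)='.' (+0 fires, +4 burnt)
  fire out at step 6

3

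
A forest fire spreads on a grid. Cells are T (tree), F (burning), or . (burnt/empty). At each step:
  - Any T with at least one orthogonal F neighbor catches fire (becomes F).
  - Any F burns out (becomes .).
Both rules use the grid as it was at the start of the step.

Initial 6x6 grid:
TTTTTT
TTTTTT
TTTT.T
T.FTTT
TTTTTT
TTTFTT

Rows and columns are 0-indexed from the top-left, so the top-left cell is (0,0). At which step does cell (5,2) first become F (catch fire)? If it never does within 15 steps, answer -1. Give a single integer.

Step 1: cell (5,2)='F' (+6 fires, +2 burnt)
  -> target ignites at step 1
Step 2: cell (5,2)='.' (+8 fires, +6 burnt)
Step 3: cell (5,2)='.' (+8 fires, +8 burnt)
Step 4: cell (5,2)='.' (+6 fires, +8 burnt)
Step 5: cell (5,2)='.' (+3 fires, +6 burnt)
Step 6: cell (5,2)='.' (+1 fires, +3 burnt)
Step 7: cell (5,2)='.' (+0 fires, +1 burnt)
  fire out at step 7

1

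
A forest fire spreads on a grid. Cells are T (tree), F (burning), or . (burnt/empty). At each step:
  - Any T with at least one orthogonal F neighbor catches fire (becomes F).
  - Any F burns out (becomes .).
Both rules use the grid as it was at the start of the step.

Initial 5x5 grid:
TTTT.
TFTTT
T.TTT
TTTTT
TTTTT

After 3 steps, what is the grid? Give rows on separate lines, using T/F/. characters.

Step 1: 3 trees catch fire, 1 burn out
  TFTT.
  F.FTT
  T.TTT
  TTTTT
  TTTTT
Step 2: 5 trees catch fire, 3 burn out
  F.FT.
  ...FT
  F.FTT
  TTTTT
  TTTTT
Step 3: 5 trees catch fire, 5 burn out
  ...F.
  ....F
  ...FT
  FTFTT
  TTTTT

...F.
....F
...FT
FTFTT
TTTTT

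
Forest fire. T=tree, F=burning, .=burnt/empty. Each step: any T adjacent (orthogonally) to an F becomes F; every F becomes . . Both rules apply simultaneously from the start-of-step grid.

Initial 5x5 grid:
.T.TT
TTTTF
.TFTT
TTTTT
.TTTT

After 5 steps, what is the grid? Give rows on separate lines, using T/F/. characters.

Step 1: 7 trees catch fire, 2 burn out
  .T.TF
  TTFF.
  .F.FF
  TTFTT
  .TTTT
Step 2: 6 trees catch fire, 7 burn out
  .T.F.
  TF...
  .....
  TF.FF
  .TFTT
Step 3: 6 trees catch fire, 6 burn out
  .F...
  F....
  .....
  F....
  .F.FF
Step 4: 0 trees catch fire, 6 burn out
  .....
  .....
  .....
  .....
  .....
Step 5: 0 trees catch fire, 0 burn out
  .....
  .....
  .....
  .....
  .....

.....
.....
.....
.....
.....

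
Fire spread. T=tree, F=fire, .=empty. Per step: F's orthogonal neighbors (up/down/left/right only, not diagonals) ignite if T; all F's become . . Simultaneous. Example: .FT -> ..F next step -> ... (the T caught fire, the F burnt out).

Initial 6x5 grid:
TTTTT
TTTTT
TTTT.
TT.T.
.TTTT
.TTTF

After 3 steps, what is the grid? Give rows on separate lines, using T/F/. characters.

Step 1: 2 trees catch fire, 1 burn out
  TTTTT
  TTTTT
  TTTT.
  TT.T.
  .TTTF
  .TTF.
Step 2: 2 trees catch fire, 2 burn out
  TTTTT
  TTTTT
  TTTT.
  TT.T.
  .TTF.
  .TF..
Step 3: 3 trees catch fire, 2 burn out
  TTTTT
  TTTTT
  TTTT.
  TT.F.
  .TF..
  .F...

TTTTT
TTTTT
TTTT.
TT.F.
.TF..
.F...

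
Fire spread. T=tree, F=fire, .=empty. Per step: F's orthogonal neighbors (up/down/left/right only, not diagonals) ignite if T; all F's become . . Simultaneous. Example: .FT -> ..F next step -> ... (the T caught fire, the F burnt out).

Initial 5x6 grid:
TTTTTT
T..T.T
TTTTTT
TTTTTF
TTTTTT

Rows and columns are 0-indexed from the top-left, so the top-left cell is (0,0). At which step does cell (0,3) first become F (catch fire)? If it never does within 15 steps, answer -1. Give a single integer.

Step 1: cell (0,3)='T' (+3 fires, +1 burnt)
Step 2: cell (0,3)='T' (+4 fires, +3 burnt)
Step 3: cell (0,3)='T' (+4 fires, +4 burnt)
Step 4: cell (0,3)='T' (+5 fires, +4 burnt)
Step 5: cell (0,3)='F' (+4 fires, +5 burnt)
  -> target ignites at step 5
Step 6: cell (0,3)='.' (+3 fires, +4 burnt)
Step 7: cell (0,3)='.' (+2 fires, +3 burnt)
Step 8: cell (0,3)='.' (+1 fires, +2 burnt)
Step 9: cell (0,3)='.' (+0 fires, +1 burnt)
  fire out at step 9

5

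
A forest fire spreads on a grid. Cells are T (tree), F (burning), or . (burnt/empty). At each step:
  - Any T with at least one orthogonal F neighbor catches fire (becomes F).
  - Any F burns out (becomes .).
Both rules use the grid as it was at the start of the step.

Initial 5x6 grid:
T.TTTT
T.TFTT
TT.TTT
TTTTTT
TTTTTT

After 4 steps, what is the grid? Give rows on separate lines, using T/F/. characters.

Step 1: 4 trees catch fire, 1 burn out
  T.TFTT
  T.F.FT
  TT.FTT
  TTTTTT
  TTTTTT
Step 2: 5 trees catch fire, 4 burn out
  T.F.FT
  T....F
  TT..FT
  TTTFTT
  TTTTTT
Step 3: 5 trees catch fire, 5 burn out
  T....F
  T.....
  TT...F
  TTF.FT
  TTTFTT
Step 4: 4 trees catch fire, 5 burn out
  T.....
  T.....
  TT....
  TF...F
  TTF.FT

T.....
T.....
TT....
TF...F
TTF.FT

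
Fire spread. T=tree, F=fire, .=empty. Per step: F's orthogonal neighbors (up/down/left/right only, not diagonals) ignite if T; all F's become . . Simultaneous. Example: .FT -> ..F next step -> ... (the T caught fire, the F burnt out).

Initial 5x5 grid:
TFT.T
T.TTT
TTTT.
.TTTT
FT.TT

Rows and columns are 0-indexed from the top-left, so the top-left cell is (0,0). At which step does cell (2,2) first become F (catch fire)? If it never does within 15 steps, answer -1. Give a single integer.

Step 1: cell (2,2)='T' (+3 fires, +2 burnt)
Step 2: cell (2,2)='T' (+3 fires, +3 burnt)
Step 3: cell (2,2)='F' (+5 fires, +3 burnt)
  -> target ignites at step 3
Step 4: cell (2,2)='.' (+3 fires, +5 burnt)
Step 5: cell (2,2)='.' (+3 fires, +3 burnt)
Step 6: cell (2,2)='.' (+1 fires, +3 burnt)
Step 7: cell (2,2)='.' (+0 fires, +1 burnt)
  fire out at step 7

3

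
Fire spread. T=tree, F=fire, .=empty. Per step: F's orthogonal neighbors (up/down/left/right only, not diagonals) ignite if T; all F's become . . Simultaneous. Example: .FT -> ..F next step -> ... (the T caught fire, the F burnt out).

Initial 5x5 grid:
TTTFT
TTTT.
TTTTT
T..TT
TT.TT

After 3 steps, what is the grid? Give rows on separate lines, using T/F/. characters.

Step 1: 3 trees catch fire, 1 burn out
  TTF.F
  TTTF.
  TTTTT
  T..TT
  TT.TT
Step 2: 3 trees catch fire, 3 burn out
  TF...
  TTF..
  TTTFT
  T..TT
  TT.TT
Step 3: 5 trees catch fire, 3 burn out
  F....
  TF...
  TTF.F
  T..FT
  TT.TT

F....
TF...
TTF.F
T..FT
TT.TT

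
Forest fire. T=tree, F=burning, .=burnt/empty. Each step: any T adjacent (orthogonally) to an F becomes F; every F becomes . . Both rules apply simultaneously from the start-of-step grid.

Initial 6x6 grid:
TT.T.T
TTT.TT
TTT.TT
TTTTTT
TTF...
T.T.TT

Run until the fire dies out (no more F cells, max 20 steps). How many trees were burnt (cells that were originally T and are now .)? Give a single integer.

Step 1: +3 fires, +1 burnt (F count now 3)
Step 2: +4 fires, +3 burnt (F count now 4)
Step 3: +5 fires, +4 burnt (F count now 5)
Step 4: +4 fires, +5 burnt (F count now 4)
Step 5: +4 fires, +4 burnt (F count now 4)
Step 6: +2 fires, +4 burnt (F count now 2)
Step 7: +1 fires, +2 burnt (F count now 1)
Step 8: +0 fires, +1 burnt (F count now 0)
Fire out after step 8
Initially T: 26, now '.': 33
Total burnt (originally-T cells now '.'): 23

Answer: 23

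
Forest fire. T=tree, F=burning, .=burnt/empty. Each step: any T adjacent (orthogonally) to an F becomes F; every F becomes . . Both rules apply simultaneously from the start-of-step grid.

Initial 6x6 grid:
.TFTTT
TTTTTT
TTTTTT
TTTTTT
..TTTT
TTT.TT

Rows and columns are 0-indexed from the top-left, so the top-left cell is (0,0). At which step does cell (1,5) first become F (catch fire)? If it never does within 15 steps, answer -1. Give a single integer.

Step 1: cell (1,5)='T' (+3 fires, +1 burnt)
Step 2: cell (1,5)='T' (+4 fires, +3 burnt)
Step 3: cell (1,5)='T' (+6 fires, +4 burnt)
Step 4: cell (1,5)='F' (+6 fires, +6 burnt)
  -> target ignites at step 4
Step 5: cell (1,5)='.' (+5 fires, +6 burnt)
Step 6: cell (1,5)='.' (+3 fires, +5 burnt)
Step 7: cell (1,5)='.' (+3 fires, +3 burnt)
Step 8: cell (1,5)='.' (+1 fires, +3 burnt)
Step 9: cell (1,5)='.' (+0 fires, +1 burnt)
  fire out at step 9

4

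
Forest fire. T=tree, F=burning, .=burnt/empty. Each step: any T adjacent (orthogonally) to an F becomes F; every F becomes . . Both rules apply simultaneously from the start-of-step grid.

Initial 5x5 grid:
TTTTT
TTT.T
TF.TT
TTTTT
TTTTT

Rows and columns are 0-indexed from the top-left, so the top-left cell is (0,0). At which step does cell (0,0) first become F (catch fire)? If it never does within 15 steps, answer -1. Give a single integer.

Step 1: cell (0,0)='T' (+3 fires, +1 burnt)
Step 2: cell (0,0)='T' (+6 fires, +3 burnt)
Step 3: cell (0,0)='F' (+5 fires, +6 burnt)
  -> target ignites at step 3
Step 4: cell (0,0)='.' (+4 fires, +5 burnt)
Step 5: cell (0,0)='.' (+3 fires, +4 burnt)
Step 6: cell (0,0)='.' (+1 fires, +3 burnt)
Step 7: cell (0,0)='.' (+0 fires, +1 burnt)
  fire out at step 7

3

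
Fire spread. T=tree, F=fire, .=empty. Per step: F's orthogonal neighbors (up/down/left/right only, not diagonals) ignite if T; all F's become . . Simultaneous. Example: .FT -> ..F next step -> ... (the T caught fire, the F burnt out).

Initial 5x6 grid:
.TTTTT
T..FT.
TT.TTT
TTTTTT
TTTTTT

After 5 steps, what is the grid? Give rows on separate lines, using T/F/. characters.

Step 1: 3 trees catch fire, 1 burn out
  .TTFTT
  T...F.
  TT.FTT
  TTTTTT
  TTTTTT
Step 2: 4 trees catch fire, 3 burn out
  .TF.FT
  T.....
  TT..FT
  TTTFTT
  TTTTTT
Step 3: 6 trees catch fire, 4 burn out
  .F...F
  T.....
  TT...F
  TTF.FT
  TTTFTT
Step 4: 4 trees catch fire, 6 burn out
  ......
  T.....
  TT....
  TF...F
  TTF.FT
Step 5: 4 trees catch fire, 4 burn out
  ......
  T.....
  TF....
  F.....
  TF...F

......
T.....
TF....
F.....
TF...F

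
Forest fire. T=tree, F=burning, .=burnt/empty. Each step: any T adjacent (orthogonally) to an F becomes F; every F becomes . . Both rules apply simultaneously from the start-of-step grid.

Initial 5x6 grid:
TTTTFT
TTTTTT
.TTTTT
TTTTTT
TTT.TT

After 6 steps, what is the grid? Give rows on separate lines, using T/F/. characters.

Step 1: 3 trees catch fire, 1 burn out
  TTTF.F
  TTTTFT
  .TTTTT
  TTTTTT
  TTT.TT
Step 2: 4 trees catch fire, 3 burn out
  TTF...
  TTTF.F
  .TTTFT
  TTTTTT
  TTT.TT
Step 3: 5 trees catch fire, 4 burn out
  TF....
  TTF...
  .TTF.F
  TTTTFT
  TTT.TT
Step 4: 6 trees catch fire, 5 burn out
  F.....
  TF....
  .TF...
  TTTF.F
  TTT.FT
Step 5: 4 trees catch fire, 6 burn out
  ......
  F.....
  .F....
  TTF...
  TTT..F
Step 6: 2 trees catch fire, 4 burn out
  ......
  ......
  ......
  TF....
  TTF...

......
......
......
TF....
TTF...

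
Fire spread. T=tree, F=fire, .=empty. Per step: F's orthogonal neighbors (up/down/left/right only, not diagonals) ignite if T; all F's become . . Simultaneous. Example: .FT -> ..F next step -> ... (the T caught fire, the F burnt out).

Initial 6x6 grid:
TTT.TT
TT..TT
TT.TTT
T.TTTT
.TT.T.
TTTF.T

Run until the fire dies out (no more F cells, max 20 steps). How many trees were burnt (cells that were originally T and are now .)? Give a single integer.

Step 1: +1 fires, +1 burnt (F count now 1)
Step 2: +2 fires, +1 burnt (F count now 2)
Step 3: +3 fires, +2 burnt (F count now 3)
Step 4: +1 fires, +3 burnt (F count now 1)
Step 5: +2 fires, +1 burnt (F count now 2)
Step 6: +3 fires, +2 burnt (F count now 3)
Step 7: +2 fires, +3 burnt (F count now 2)
Step 8: +2 fires, +2 burnt (F count now 2)
Step 9: +1 fires, +2 burnt (F count now 1)
Step 10: +0 fires, +1 burnt (F count now 0)
Fire out after step 10
Initially T: 26, now '.': 27
Total burnt (originally-T cells now '.'): 17

Answer: 17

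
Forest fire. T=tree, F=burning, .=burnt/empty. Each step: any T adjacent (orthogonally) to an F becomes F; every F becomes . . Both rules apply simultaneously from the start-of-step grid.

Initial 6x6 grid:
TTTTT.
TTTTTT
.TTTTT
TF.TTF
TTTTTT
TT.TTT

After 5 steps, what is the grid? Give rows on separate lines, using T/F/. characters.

Step 1: 6 trees catch fire, 2 burn out
  TTTTT.
  TTTTTT
  .FTTTF
  F..TF.
  TFTTTF
  TT.TTT
Step 2: 10 trees catch fire, 6 burn out
  TTTTT.
  TFTTTF
  ..FTF.
  ...F..
  F.FTF.
  TF.TTF
Step 3: 8 trees catch fire, 10 burn out
  TFTTT.
  F.FTF.
  ...F..
  ......
  ...F..
  F..TF.
Step 4: 5 trees catch fire, 8 burn out
  F.FTF.
  ...F..
  ......
  ......
  ......
  ...F..
Step 5: 1 trees catch fire, 5 burn out
  ...F..
  ......
  ......
  ......
  ......
  ......

...F..
......
......
......
......
......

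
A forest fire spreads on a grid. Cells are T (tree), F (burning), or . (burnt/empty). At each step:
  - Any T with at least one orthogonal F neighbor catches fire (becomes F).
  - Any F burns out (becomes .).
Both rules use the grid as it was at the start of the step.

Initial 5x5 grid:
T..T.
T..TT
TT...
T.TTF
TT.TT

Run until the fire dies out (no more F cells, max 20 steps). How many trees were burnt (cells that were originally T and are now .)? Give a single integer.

Answer: 4

Derivation:
Step 1: +2 fires, +1 burnt (F count now 2)
Step 2: +2 fires, +2 burnt (F count now 2)
Step 3: +0 fires, +2 burnt (F count now 0)
Fire out after step 3
Initially T: 14, now '.': 15
Total burnt (originally-T cells now '.'): 4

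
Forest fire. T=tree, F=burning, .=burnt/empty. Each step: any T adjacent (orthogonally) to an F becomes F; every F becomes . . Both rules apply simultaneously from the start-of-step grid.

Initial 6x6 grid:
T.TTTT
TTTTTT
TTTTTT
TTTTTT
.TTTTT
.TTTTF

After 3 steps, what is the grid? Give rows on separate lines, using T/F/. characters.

Step 1: 2 trees catch fire, 1 burn out
  T.TTTT
  TTTTTT
  TTTTTT
  TTTTTT
  .TTTTF
  .TTTF.
Step 2: 3 trees catch fire, 2 burn out
  T.TTTT
  TTTTTT
  TTTTTT
  TTTTTF
  .TTTF.
  .TTF..
Step 3: 4 trees catch fire, 3 burn out
  T.TTTT
  TTTTTT
  TTTTTF
  TTTTF.
  .TTF..
  .TF...

T.TTTT
TTTTTT
TTTTTF
TTTTF.
.TTF..
.TF...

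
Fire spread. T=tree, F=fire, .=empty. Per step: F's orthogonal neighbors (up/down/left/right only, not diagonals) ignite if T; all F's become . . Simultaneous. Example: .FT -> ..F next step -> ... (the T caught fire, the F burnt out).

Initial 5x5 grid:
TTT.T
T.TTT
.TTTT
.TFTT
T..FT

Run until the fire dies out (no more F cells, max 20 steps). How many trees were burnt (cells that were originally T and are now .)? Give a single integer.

Answer: 16

Derivation:
Step 1: +4 fires, +2 burnt (F count now 4)
Step 2: +4 fires, +4 burnt (F count now 4)
Step 3: +3 fires, +4 burnt (F count now 3)
Step 4: +2 fires, +3 burnt (F count now 2)
Step 5: +2 fires, +2 burnt (F count now 2)
Step 6: +1 fires, +2 burnt (F count now 1)
Step 7: +0 fires, +1 burnt (F count now 0)
Fire out after step 7
Initially T: 17, now '.': 24
Total burnt (originally-T cells now '.'): 16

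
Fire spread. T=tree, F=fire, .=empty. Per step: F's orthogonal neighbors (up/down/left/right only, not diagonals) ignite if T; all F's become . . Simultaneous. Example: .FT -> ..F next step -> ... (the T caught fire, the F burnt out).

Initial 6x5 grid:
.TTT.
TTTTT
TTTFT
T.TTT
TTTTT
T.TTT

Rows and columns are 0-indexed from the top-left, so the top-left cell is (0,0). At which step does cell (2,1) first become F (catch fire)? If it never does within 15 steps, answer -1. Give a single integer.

Step 1: cell (2,1)='T' (+4 fires, +1 burnt)
Step 2: cell (2,1)='F' (+7 fires, +4 burnt)
  -> target ignites at step 2
Step 3: cell (2,1)='.' (+6 fires, +7 burnt)
Step 4: cell (2,1)='.' (+6 fires, +6 burnt)
Step 5: cell (2,1)='.' (+1 fires, +6 burnt)
Step 6: cell (2,1)='.' (+1 fires, +1 burnt)
Step 7: cell (2,1)='.' (+0 fires, +1 burnt)
  fire out at step 7

2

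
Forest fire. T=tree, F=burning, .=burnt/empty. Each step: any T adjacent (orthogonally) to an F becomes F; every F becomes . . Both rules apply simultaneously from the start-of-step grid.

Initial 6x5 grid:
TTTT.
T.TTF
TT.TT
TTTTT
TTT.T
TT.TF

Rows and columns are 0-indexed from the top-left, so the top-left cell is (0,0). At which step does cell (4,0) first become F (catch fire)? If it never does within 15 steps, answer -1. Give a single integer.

Step 1: cell (4,0)='T' (+4 fires, +2 burnt)
Step 2: cell (4,0)='T' (+4 fires, +4 burnt)
Step 3: cell (4,0)='T' (+2 fires, +4 burnt)
Step 4: cell (4,0)='T' (+2 fires, +2 burnt)
Step 5: cell (4,0)='T' (+3 fires, +2 burnt)
Step 6: cell (4,0)='T' (+4 fires, +3 burnt)
Step 7: cell (4,0)='F' (+3 fires, +4 burnt)
  -> target ignites at step 7
Step 8: cell (4,0)='.' (+1 fires, +3 burnt)
Step 9: cell (4,0)='.' (+0 fires, +1 burnt)
  fire out at step 9

7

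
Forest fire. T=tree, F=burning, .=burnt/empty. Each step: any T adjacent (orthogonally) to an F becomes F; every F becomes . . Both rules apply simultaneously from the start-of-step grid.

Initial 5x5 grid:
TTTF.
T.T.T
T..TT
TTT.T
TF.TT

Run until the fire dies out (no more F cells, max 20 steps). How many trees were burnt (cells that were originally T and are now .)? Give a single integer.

Answer: 10

Derivation:
Step 1: +3 fires, +2 burnt (F count now 3)
Step 2: +4 fires, +3 burnt (F count now 4)
Step 3: +2 fires, +4 burnt (F count now 2)
Step 4: +1 fires, +2 burnt (F count now 1)
Step 5: +0 fires, +1 burnt (F count now 0)
Fire out after step 5
Initially T: 16, now '.': 19
Total burnt (originally-T cells now '.'): 10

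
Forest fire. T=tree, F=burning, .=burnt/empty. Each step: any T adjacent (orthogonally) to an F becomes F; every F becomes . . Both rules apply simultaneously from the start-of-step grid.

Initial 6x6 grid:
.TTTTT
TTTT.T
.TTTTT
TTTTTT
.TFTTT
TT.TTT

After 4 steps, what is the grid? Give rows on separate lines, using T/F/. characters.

Step 1: 3 trees catch fire, 1 burn out
  .TTTTT
  TTTT.T
  .TTTTT
  TTFTTT
  .F.FTT
  TT.TTT
Step 2: 6 trees catch fire, 3 burn out
  .TTTTT
  TTTT.T
  .TFTTT
  TF.FTT
  ....FT
  TF.FTT
Step 3: 8 trees catch fire, 6 burn out
  .TTTTT
  TTFT.T
  .F.FTT
  F...FT
  .....F
  F...FT
Step 4: 6 trees catch fire, 8 burn out
  .TFTTT
  TF.F.T
  ....FT
  .....F
  ......
  .....F

.TFTTT
TF.F.T
....FT
.....F
......
.....F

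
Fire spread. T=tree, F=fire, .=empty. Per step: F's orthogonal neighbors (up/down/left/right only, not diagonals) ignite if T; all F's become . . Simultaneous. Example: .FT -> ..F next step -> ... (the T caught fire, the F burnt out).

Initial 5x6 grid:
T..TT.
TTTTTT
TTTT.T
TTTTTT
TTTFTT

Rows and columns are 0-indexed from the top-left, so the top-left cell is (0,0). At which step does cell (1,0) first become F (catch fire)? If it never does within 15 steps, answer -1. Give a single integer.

Step 1: cell (1,0)='T' (+3 fires, +1 burnt)
Step 2: cell (1,0)='T' (+5 fires, +3 burnt)
Step 3: cell (1,0)='T' (+5 fires, +5 burnt)
Step 4: cell (1,0)='T' (+6 fires, +5 burnt)
Step 5: cell (1,0)='T' (+4 fires, +6 burnt)
Step 6: cell (1,0)='F' (+1 fires, +4 burnt)
  -> target ignites at step 6
Step 7: cell (1,0)='.' (+1 fires, +1 burnt)
Step 8: cell (1,0)='.' (+0 fires, +1 burnt)
  fire out at step 8

6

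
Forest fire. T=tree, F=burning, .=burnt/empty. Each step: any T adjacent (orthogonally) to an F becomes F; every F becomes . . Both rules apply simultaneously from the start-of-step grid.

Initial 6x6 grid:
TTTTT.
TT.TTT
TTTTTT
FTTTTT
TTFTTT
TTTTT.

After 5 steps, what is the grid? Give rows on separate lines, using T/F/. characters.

Step 1: 7 trees catch fire, 2 burn out
  TTTTT.
  TT.TTT
  FTTTTT
  .FFTTT
  FF.FTT
  TTFTT.
Step 2: 8 trees catch fire, 7 burn out
  TTTTT.
  FT.TTT
  .FFTTT
  ...FTT
  ....FT
  FF.FT.
Step 3: 6 trees catch fire, 8 burn out
  FTTTT.
  .F.TTT
  ...FTT
  ....FT
  .....F
  ....F.
Step 4: 4 trees catch fire, 6 burn out
  .FTTT.
  ...FTT
  ....FT
  .....F
  ......
  ......
Step 5: 4 trees catch fire, 4 burn out
  ..FFT.
  ....FT
  .....F
  ......
  ......
  ......

..FFT.
....FT
.....F
......
......
......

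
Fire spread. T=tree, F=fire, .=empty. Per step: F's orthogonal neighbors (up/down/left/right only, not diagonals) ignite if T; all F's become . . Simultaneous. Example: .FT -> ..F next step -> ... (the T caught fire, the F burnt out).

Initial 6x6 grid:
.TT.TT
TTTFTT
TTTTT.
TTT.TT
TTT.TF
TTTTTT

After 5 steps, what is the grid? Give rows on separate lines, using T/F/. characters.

Step 1: 6 trees catch fire, 2 burn out
  .TT.TT
  TTF.FT
  TTTFT.
  TTT.TF
  TTT.F.
  TTTTTF
Step 2: 8 trees catch fire, 6 burn out
  .TF.FT
  TF...F
  TTF.F.
  TTT.F.
  TTT...
  TTTTF.
Step 3: 6 trees catch fire, 8 burn out
  .F...F
  F.....
  TF....
  TTF...
  TTT...
  TTTF..
Step 4: 4 trees catch fire, 6 burn out
  ......
  ......
  F.....
  TF....
  TTF...
  TTF...
Step 5: 3 trees catch fire, 4 burn out
  ......
  ......
  ......
  F.....
  TF....
  TF....

......
......
......
F.....
TF....
TF....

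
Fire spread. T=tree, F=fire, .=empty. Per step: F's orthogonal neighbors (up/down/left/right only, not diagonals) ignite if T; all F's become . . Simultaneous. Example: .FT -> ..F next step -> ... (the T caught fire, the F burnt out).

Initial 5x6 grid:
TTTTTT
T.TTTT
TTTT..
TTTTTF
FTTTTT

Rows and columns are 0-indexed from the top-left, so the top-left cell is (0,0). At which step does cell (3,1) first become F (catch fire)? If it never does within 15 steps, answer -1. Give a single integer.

Step 1: cell (3,1)='T' (+4 fires, +2 burnt)
Step 2: cell (3,1)='F' (+5 fires, +4 burnt)
  -> target ignites at step 2
Step 3: cell (3,1)='.' (+5 fires, +5 burnt)
Step 4: cell (3,1)='.' (+3 fires, +5 burnt)
Step 5: cell (3,1)='.' (+4 fires, +3 burnt)
Step 6: cell (3,1)='.' (+3 fires, +4 burnt)
Step 7: cell (3,1)='.' (+1 fires, +3 burnt)
Step 8: cell (3,1)='.' (+0 fires, +1 burnt)
  fire out at step 8

2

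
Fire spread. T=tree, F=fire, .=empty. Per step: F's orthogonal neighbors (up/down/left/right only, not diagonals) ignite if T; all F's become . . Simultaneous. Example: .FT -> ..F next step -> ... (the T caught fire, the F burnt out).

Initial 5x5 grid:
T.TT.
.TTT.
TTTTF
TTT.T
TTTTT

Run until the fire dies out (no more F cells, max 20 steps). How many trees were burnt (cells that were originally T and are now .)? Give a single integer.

Step 1: +2 fires, +1 burnt (F count now 2)
Step 2: +3 fires, +2 burnt (F count now 3)
Step 3: +5 fires, +3 burnt (F count now 5)
Step 4: +5 fires, +5 burnt (F count now 5)
Step 5: +2 fires, +5 burnt (F count now 2)
Step 6: +1 fires, +2 burnt (F count now 1)
Step 7: +0 fires, +1 burnt (F count now 0)
Fire out after step 7
Initially T: 19, now '.': 24
Total burnt (originally-T cells now '.'): 18

Answer: 18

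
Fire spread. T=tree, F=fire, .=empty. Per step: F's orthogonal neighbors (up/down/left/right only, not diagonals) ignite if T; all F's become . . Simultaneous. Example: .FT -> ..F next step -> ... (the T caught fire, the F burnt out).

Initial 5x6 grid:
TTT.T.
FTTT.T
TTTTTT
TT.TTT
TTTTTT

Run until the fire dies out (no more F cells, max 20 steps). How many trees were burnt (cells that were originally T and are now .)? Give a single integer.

Step 1: +3 fires, +1 burnt (F count now 3)
Step 2: +4 fires, +3 burnt (F count now 4)
Step 3: +5 fires, +4 burnt (F count now 5)
Step 4: +2 fires, +5 burnt (F count now 2)
Step 5: +3 fires, +2 burnt (F count now 3)
Step 6: +3 fires, +3 burnt (F count now 3)
Step 7: +3 fires, +3 burnt (F count now 3)
Step 8: +1 fires, +3 burnt (F count now 1)
Step 9: +0 fires, +1 burnt (F count now 0)
Fire out after step 9
Initially T: 25, now '.': 29
Total burnt (originally-T cells now '.'): 24

Answer: 24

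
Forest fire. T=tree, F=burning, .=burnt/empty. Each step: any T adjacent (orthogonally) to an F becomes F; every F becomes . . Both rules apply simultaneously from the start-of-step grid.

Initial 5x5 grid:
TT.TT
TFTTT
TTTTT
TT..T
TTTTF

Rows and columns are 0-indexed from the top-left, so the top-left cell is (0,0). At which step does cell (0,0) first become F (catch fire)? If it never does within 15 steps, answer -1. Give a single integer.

Step 1: cell (0,0)='T' (+6 fires, +2 burnt)
Step 2: cell (0,0)='F' (+7 fires, +6 burnt)
  -> target ignites at step 2
Step 3: cell (0,0)='.' (+5 fires, +7 burnt)
Step 4: cell (0,0)='.' (+2 fires, +5 burnt)
Step 5: cell (0,0)='.' (+0 fires, +2 burnt)
  fire out at step 5

2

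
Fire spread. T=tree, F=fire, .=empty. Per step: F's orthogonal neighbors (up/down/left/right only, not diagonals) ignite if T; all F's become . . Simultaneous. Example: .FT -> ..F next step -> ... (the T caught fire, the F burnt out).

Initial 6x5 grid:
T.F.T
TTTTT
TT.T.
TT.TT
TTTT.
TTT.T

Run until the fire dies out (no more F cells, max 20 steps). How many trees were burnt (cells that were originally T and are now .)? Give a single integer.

Step 1: +1 fires, +1 burnt (F count now 1)
Step 2: +2 fires, +1 burnt (F count now 2)
Step 3: +4 fires, +2 burnt (F count now 4)
Step 4: +5 fires, +4 burnt (F count now 5)
Step 5: +4 fires, +5 burnt (F count now 4)
Step 6: +3 fires, +4 burnt (F count now 3)
Step 7: +2 fires, +3 burnt (F count now 2)
Step 8: +0 fires, +2 burnt (F count now 0)
Fire out after step 8
Initially T: 22, now '.': 29
Total burnt (originally-T cells now '.'): 21

Answer: 21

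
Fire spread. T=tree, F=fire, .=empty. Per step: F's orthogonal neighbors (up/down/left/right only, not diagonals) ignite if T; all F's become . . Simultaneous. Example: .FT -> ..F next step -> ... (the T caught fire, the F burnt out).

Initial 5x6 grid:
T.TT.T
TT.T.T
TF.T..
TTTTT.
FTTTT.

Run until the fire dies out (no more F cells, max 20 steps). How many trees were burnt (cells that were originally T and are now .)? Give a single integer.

Step 1: +5 fires, +2 burnt (F count now 5)
Step 2: +3 fires, +5 burnt (F count now 3)
Step 3: +3 fires, +3 burnt (F count now 3)
Step 4: +3 fires, +3 burnt (F count now 3)
Step 5: +1 fires, +3 burnt (F count now 1)
Step 6: +1 fires, +1 burnt (F count now 1)
Step 7: +1 fires, +1 burnt (F count now 1)
Step 8: +0 fires, +1 burnt (F count now 0)
Fire out after step 8
Initially T: 19, now '.': 28
Total burnt (originally-T cells now '.'): 17

Answer: 17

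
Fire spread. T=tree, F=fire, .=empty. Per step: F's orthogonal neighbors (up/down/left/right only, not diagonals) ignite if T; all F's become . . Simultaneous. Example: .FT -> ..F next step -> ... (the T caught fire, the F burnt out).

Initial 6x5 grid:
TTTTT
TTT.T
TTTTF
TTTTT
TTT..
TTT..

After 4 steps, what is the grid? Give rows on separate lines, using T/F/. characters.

Step 1: 3 trees catch fire, 1 burn out
  TTTTT
  TTT.F
  TTTF.
  TTTTF
  TTT..
  TTT..
Step 2: 3 trees catch fire, 3 burn out
  TTTTF
  TTT..
  TTF..
  TTTF.
  TTT..
  TTT..
Step 3: 4 trees catch fire, 3 burn out
  TTTF.
  TTF..
  TF...
  TTF..
  TTT..
  TTT..
Step 4: 5 trees catch fire, 4 burn out
  TTF..
  TF...
  F....
  TF...
  TTF..
  TTT..

TTF..
TF...
F....
TF...
TTF..
TTT..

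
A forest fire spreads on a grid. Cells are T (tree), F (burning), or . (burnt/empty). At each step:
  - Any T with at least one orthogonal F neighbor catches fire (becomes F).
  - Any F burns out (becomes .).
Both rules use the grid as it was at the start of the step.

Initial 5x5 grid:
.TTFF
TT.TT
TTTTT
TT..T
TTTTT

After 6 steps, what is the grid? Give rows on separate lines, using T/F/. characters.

Step 1: 3 trees catch fire, 2 burn out
  .TF..
  TT.FF
  TTTTT
  TT..T
  TTTTT
Step 2: 3 trees catch fire, 3 burn out
  .F...
  TT...
  TTTFF
  TT..T
  TTTTT
Step 3: 3 trees catch fire, 3 burn out
  .....
  TF...
  TTF..
  TT..F
  TTTTT
Step 4: 3 trees catch fire, 3 burn out
  .....
  F....
  TF...
  TT...
  TTTTF
Step 5: 3 trees catch fire, 3 burn out
  .....
  .....
  F....
  TF...
  TTTF.
Step 6: 3 trees catch fire, 3 burn out
  .....
  .....
  .....
  F....
  TFF..

.....
.....
.....
F....
TFF..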